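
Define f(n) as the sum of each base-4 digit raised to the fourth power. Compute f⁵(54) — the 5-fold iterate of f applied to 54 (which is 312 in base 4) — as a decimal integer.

16

54 = (3,1,2)_4 → 3⁴ + 1⁴ + 2⁴ = 81 + 1 + 16 = 98
98 = (1,2,0,2)_4 → 1⁴ + 2⁴ + 0⁴ + 2⁴ = 1 + 16 + 0 + 16 = 33
33 = (2,0,1)_4 → 2⁴ + 0⁴ + 1⁴ = 16 + 0 + 1 = 17
17 = (1,0,1)_4 → 1⁴ + 0⁴ + 1⁴ = 1 + 0 + 1 = 2
2 = (2)_4 → 2⁴ = 16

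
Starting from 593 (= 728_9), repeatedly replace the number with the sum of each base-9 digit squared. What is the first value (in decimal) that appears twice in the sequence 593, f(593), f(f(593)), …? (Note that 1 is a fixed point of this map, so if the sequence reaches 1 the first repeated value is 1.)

593 = (7,2,8)_9 → 117
117 = (1,4,0)_9 → 17
17 = (1,8)_9 → 65
65 = (7,2)_9 → 53
53 = (5,8)_9 → 89
89 = (1,0,8)_9 → 65  — 65 already appeared earlier.

65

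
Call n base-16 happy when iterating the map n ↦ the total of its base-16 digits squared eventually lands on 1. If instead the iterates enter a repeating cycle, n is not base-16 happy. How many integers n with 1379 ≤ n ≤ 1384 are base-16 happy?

1379: 1379 → 70 → 52 → 25 → 82 → 29 → 170 → 200 → 208 → 169 → 181 → 146 → 85 → 50 → 13 → 169  — not base-16 happy
1380: 1380 → 77 → 185 → 202 → 244 → 241 → 226 → 200 → 208 → 169 → 181 → 146 → 85 → 50 → 13 → 169  — not base-16 happy
1381: 1381 → 86 → 61 → 178 → 125 → 218 → 269 → 170 → 200 → 208 → 169 → 181 → 146 → 85 → 50 → 13 → 169  — not base-16 happy
1382: 1382 → 97 → 37 → 29 → 170 → 200 → 208 → 169 → 181 → 146 → 85 → 50 → 13 → 169  — not base-16 happy
1383: 1383 → 110 → 232 → 260 → 17 → 2 → 4 → 16 → 1  — base-16 happy
1384: 1384 → 125 → 218 → 269 → 170 → 200 → 208 → 169 → 181 → 146 → 85 → 50 → 13 → 169  — not base-16 happy
base-16 happy: 1383

1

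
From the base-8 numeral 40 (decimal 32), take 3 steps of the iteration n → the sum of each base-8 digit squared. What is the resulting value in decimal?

16

32 = (4,0)_8 → 4² + 0² = 16 + 0 = 16
16 = (2,0)_8 → 2² + 0² = 4 + 0 = 4
4 = (4)_8 → 4² = 16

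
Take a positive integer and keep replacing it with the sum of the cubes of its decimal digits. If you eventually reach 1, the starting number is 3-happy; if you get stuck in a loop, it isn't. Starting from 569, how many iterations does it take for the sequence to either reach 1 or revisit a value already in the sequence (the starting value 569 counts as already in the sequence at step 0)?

569 → 5³ + 6³ + 9³ = 1070
1070 → 1³ + 0³ + 7³ + 0³ = 344
344 → 3³ + 4³ + 4³ = 155
155 → 1³ + 5³ + 5³ = 251
251 → 2³ + 5³ + 1³ = 134
134 → 1³ + 3³ + 4³ = 92
92 → 9³ + 2³ = 737
737 → 7³ + 3³ + 7³ = 713
713 → 7³ + 1³ + 3³ = 371
371 → 3³ + 7³ + 1³ = 371  — 371 repeats.
That took 10 steps.

10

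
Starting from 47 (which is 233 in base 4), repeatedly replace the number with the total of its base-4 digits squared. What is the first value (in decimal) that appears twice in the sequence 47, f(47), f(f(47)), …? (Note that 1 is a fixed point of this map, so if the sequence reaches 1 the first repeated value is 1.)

1

47 = (2,3,3)_4 → 2² + 3² + 3² = 4 + 9 + 9 = 22
22 = (1,1,2)_4 → 1² + 1² + 2² = 1 + 1 + 4 = 6
6 = (1,2)_4 → 1² + 2² = 1 + 4 = 5
5 = (1,1)_4 → 1² + 1² = 1 + 1 = 2
2 = (2)_4 → 2² = 4
4 = (1,0)_4 → 1² + 0² = 1 + 0 = 1  — reached the fixed point 1.
1 → 1, so 1 is the first repeated value.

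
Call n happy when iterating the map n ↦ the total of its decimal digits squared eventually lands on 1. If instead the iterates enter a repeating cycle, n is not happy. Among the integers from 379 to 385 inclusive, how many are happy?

2

379: 379 → 139 → 91 → 82 → 68 → 100 → 1  — happy
380: 380 → 73 → 58 → 89 → 145 → 42 → 20 → 4 → 16 → 37 → 58  — not happy
381: 381 → 74 → 65 → 61 → 37 → 58 → 89 → 145 → 42 → 20 → 4 → 16 → 37  — not happy
382: 382 → 77 → 98 → 145 → 42 → 20 → 4 → 16 → 37 → 58 → 89 → 145  — not happy
383: 383 → 82 → 68 → 100 → 1  — happy
384: 384 → 89 → 145 → 42 → 20 → 4 → 16 → 37 → 58 → 89  — not happy
385: 385 → 98 → 145 → 42 → 20 → 4 → 16 → 37 → 58 → 89 → 145  — not happy
happy: 379, 383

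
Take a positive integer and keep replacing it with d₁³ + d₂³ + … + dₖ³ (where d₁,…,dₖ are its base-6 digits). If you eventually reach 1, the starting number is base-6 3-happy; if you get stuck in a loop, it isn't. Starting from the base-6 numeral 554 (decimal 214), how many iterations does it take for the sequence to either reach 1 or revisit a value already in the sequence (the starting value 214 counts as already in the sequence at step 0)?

4

214 = (5,5,4)_6 → 5³ + 5³ + 4³ = 314
314 = (1,2,4,2)_6 → 1³ + 2³ + 4³ + 2³ = 81
81 = (2,1,3)_6 → 2³ + 1³ + 3³ = 36
36 = (1,0,0)_6 → 1³ + 0³ + 0³ = 1  — reached 1.
That took 4 steps.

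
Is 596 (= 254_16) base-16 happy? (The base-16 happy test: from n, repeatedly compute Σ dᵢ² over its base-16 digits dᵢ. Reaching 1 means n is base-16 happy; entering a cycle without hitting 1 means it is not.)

not base-16 happy

596 = (2,5,4)_16 → 2² + 5² + 4² = 45
45 = (2,13)_16 → 2² + 13² = 173
173 = (10,13)_16 → 10² + 13² = 269
269 = (1,0,13)_16 → 1² + 0² + 13² = 170
170 = (10,10)_16 → 10² + 10² = 200
200 = (12,8)_16 → 12² + 8² = 208
208 = (13,0)_16 → 13² + 0² = 169
169 = (10,9)_16 → 10² + 9² = 181
181 = (11,5)_16 → 11² + 5² = 146
146 = (9,2)_16 → 9² + 2² = 85
85 = (5,5)_16 → 5² + 5² = 50
50 = (3,2)_16 → 3² + 2² = 13
13 = (13)_16 → 13² = 169  — 169 already seen; the sequence cycles without reaching 1.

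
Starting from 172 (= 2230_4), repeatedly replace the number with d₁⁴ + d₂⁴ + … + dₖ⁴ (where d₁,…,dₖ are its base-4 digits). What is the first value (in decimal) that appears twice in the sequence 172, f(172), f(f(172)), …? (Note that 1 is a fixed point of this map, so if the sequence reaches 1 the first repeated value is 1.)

172 = (2,2,3,0)_4 → 2⁴ + 2⁴ + 3⁴ + 0⁴ = 16 + 16 + 81 + 0 = 113
113 = (1,3,0,1)_4 → 1⁴ + 3⁴ + 0⁴ + 1⁴ = 1 + 81 + 0 + 1 = 83
83 = (1,1,0,3)_4 → 1⁴ + 1⁴ + 0⁴ + 3⁴ = 1 + 1 + 0 + 81 = 83  — 83 already appeared earlier.

83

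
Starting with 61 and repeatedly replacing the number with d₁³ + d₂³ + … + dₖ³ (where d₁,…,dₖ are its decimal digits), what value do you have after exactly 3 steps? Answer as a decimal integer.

61 → 6³ + 1³ = 216 + 1 = 217
217 → 2³ + 1³ + 7³ = 8 + 1 + 343 = 352
352 → 3³ + 5³ + 2³ = 27 + 125 + 8 = 160

160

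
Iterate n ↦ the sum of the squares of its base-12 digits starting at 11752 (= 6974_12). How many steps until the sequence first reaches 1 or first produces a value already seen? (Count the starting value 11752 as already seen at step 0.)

5

11752 = (6,9,7,4)_12 → 182
182 = (1,3,2)_12 → 14
14 = (1,2)_12 → 5
5 = (5)_12 → 25
25 = (2,1)_12 → 5  — 5 repeats.
That took 5 steps.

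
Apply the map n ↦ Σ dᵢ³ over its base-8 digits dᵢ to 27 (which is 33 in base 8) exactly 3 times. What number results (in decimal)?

27 = (3,3)_8 → 3³ + 3³ = 54
54 = (6,6)_8 → 6³ + 6³ = 432
432 = (6,6,0)_8 → 6³ + 6³ + 0³ = 432

432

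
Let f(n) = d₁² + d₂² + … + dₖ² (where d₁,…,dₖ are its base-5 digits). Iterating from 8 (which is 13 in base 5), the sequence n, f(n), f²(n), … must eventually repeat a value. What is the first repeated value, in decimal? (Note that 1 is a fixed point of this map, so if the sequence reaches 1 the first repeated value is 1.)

8 = (1,3)_5 → 1² + 3² = 1 + 9 = 10
10 = (2,0)_5 → 2² + 0² = 4 + 0 = 4
4 = (4)_5 → 4² = 16
16 = (3,1)_5 → 3² + 1² = 9 + 1 = 10  — 10 already appeared earlier.

10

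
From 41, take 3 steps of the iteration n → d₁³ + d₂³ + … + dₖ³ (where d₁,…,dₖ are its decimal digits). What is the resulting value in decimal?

92

41 → 4³ + 1³ = 65
65 → 6³ + 5³ = 341
341 → 3³ + 4³ + 1³ = 92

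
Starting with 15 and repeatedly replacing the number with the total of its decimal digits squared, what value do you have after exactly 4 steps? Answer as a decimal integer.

15 → 1² + 5² = 26
26 → 2² + 6² = 40
40 → 4² + 0² = 16
16 → 1² + 6² = 37

37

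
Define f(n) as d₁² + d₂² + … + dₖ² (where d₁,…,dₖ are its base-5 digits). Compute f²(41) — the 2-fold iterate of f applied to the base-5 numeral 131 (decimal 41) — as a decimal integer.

41 = (1,3,1)_5 → 1² + 3² + 1² = 1 + 9 + 1 = 11
11 = (2,1)_5 → 2² + 1² = 4 + 1 = 5

5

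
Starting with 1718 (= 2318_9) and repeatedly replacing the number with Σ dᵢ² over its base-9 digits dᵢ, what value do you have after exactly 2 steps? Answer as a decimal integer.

100

1718 = (2,3,1,8)_9 → 2² + 3² + 1² + 8² = 78
78 = (8,6)_9 → 8² + 6² = 100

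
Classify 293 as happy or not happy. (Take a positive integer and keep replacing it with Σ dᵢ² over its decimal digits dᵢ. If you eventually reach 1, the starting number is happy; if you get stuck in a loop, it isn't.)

happy

293 → 2² + 9² + 3² = 94
94 → 9² + 4² = 97
97 → 9² + 7² = 130
130 → 1² + 3² + 0² = 10
10 → 1² + 0² = 1  — reached 1.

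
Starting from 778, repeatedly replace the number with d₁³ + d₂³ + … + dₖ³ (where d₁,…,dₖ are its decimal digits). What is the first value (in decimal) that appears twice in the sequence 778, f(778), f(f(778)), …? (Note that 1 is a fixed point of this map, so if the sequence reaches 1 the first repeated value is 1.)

1

778 → 7³ + 7³ + 8³ = 1198
1198 → 1³ + 1³ + 9³ + 8³ = 1243
1243 → 1³ + 2³ + 4³ + 3³ = 100
100 → 1³ + 0³ + 0³ = 1  — reached the fixed point 1.
1 → 1, so 1 is the first repeated value.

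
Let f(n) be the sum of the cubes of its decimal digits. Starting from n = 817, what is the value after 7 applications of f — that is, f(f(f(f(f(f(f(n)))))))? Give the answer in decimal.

370

817 → 8³ + 1³ + 7³ = 856
856 → 8³ + 5³ + 6³ = 853
853 → 8³ + 5³ + 3³ = 664
664 → 6³ + 6³ + 4³ = 496
496 → 4³ + 9³ + 6³ = 1009
1009 → 1³ + 0³ + 0³ + 9³ = 730
730 → 7³ + 3³ + 0³ = 370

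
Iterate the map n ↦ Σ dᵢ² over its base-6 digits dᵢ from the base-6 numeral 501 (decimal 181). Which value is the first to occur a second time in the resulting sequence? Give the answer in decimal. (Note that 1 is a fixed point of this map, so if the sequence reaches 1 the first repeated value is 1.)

181 = (5,0,1)_6 → 5² + 0² + 1² = 26
26 = (4,2)_6 → 4² + 2² = 20
20 = (3,2)_6 → 3² + 2² = 13
13 = (2,1)_6 → 2² + 1² = 5
5 = (5)_6 → 5² = 25
25 = (4,1)_6 → 4² + 1² = 17
17 = (2,5)_6 → 2² + 5² = 29
29 = (4,5)_6 → 4² + 5² = 41
41 = (1,0,5)_6 → 1² + 0² + 5² = 26  — 26 already appeared earlier.

26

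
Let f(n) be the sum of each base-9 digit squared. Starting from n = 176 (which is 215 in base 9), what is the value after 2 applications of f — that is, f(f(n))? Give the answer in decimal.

176 = (2,1,5)_9 → 2² + 1² + 5² = 30
30 = (3,3)_9 → 3² + 3² = 18

18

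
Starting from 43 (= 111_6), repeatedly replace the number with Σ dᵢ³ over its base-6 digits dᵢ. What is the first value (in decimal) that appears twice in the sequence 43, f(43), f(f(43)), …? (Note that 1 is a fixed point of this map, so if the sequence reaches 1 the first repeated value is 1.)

43 = (1,1,1)_6 → 1³ + 1³ + 1³ = 1 + 1 + 1 = 3
3 = (3)_6 → 3³ = 27
27 = (4,3)_6 → 4³ + 3³ = 64 + 27 = 91
91 = (2,3,1)_6 → 2³ + 3³ + 1³ = 8 + 27 + 1 = 36
36 = (1,0,0)_6 → 1³ + 0³ + 0³ = 1 + 0 + 0 = 1  — reached the fixed point 1.
1 → 1, so 1 is the first repeated value.

1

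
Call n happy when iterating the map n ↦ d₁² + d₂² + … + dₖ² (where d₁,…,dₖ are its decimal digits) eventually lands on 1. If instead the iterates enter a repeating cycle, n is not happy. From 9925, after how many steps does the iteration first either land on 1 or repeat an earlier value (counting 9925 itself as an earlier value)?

12

9925 → 9² + 9² + 2² + 5² = 81 + 81 + 4 + 25 = 191
191 → 1² + 9² + 1² = 1 + 81 + 1 = 83
83 → 8² + 3² = 64 + 9 = 73
73 → 7² + 3² = 49 + 9 = 58
58 → 5² + 8² = 25 + 64 = 89
89 → 8² + 9² = 64 + 81 = 145
145 → 1² + 4² + 5² = 1 + 16 + 25 = 42
42 → 4² + 2² = 16 + 4 = 20
20 → 2² + 0² = 4 + 0 = 4
4 → 4² = 16
16 → 1² + 6² = 1 + 36 = 37
37 → 3² + 7² = 9 + 49 = 58  — 58 repeats.
That took 12 steps.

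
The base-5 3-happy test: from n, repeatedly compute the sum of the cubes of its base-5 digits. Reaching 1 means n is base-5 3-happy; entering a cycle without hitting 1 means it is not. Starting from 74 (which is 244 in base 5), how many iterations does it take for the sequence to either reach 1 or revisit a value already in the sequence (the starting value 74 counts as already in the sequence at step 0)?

5

74 = (2,4,4)_5 → 2³ + 4³ + 4³ = 136
136 = (1,0,2,1)_5 → 1³ + 0³ + 2³ + 1³ = 10
10 = (2,0)_5 → 2³ + 0³ = 8
8 = (1,3)_5 → 1³ + 3³ = 28
28 = (1,0,3)_5 → 1³ + 0³ + 3³ = 28  — 28 repeats.
That took 5 steps.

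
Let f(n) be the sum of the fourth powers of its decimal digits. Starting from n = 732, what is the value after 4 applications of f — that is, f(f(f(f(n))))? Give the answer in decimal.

732 → 7⁴ + 3⁴ + 2⁴ = 2498
2498 → 2⁴ + 4⁴ + 9⁴ + 8⁴ = 10929
10929 → 1⁴ + 0⁴ + 9⁴ + 2⁴ + 9⁴ = 13139
13139 → 1⁴ + 3⁴ + 1⁴ + 3⁴ + 9⁴ = 6725

6725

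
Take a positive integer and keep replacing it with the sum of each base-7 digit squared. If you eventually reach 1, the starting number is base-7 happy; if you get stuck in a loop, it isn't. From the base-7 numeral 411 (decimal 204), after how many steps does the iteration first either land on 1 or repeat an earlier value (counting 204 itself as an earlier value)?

204 = (4,1,1)_7 → 18
18 = (2,4)_7 → 20
20 = (2,6)_7 → 40
40 = (5,5)_7 → 50
50 = (1,0,1)_7 → 2
2 = (2)_7 → 4
4 = (4)_7 → 16
16 = (2,2)_7 → 8
8 = (1,1)_7 → 2  — 2 repeats.
That took 9 steps.

9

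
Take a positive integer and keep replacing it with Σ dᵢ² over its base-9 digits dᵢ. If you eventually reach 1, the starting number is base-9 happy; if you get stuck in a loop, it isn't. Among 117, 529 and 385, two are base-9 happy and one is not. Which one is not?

117

117: 117 → 17 → 65 → 53 → 89 → 65  — repeats 65 (not base-9 happy)
529: 529 → 101 → 9 → 1  — reaches 1 (base-9 happy)
385: 385 → 101 → 9 → 1  — reaches 1 (base-9 happy)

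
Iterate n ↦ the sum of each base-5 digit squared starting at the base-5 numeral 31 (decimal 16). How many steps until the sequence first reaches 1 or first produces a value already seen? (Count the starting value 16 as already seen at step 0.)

16 = (3,1)_5 → 3² + 1² = 10
10 = (2,0)_5 → 2² + 0² = 4
4 = (4)_5 → 4² = 16  — 16 repeats.
That took 3 steps.

3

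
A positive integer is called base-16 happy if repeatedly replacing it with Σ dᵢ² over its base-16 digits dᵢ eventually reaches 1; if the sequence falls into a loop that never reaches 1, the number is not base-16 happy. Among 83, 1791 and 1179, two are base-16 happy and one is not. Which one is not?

83: 83 → 34 → 8 → 64 → 16 → 1  — reaches 1 (base-16 happy)
1791: 1791 → 486 → 233 → 277 → 27 → 122 → 149 → 106 → 136 → 128 → 64 → 16 → 1  — reaches 1 (base-16 happy)
1179: 1179 → 218 → 269 → 170 → 200 → 208 → 169 → 181 → 146 → 85 → 50 → 13 → 169  — repeats 169 (not base-16 happy)

1179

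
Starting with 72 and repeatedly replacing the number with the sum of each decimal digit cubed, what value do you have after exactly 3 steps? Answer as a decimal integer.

72 → 7³ + 2³ = 343 + 8 = 351
351 → 3³ + 5³ + 1³ = 27 + 125 + 1 = 153
153 → 1³ + 5³ + 3³ = 1 + 125 + 27 = 153

153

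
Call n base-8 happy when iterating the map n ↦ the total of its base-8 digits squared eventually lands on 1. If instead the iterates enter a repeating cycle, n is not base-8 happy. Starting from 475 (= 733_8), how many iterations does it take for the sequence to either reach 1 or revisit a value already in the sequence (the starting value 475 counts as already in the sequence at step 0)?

5

475 = (7,3,3)_8 → 7² + 3² + 3² = 49 + 9 + 9 = 67
67 = (1,0,3)_8 → 1² + 0² + 3² = 1 + 0 + 9 = 10
10 = (1,2)_8 → 1² + 2² = 1 + 4 = 5
5 = (5)_8 → 5² = 25
25 = (3,1)_8 → 3² + 1² = 9 + 1 = 10  — 10 repeats.
That took 5 steps.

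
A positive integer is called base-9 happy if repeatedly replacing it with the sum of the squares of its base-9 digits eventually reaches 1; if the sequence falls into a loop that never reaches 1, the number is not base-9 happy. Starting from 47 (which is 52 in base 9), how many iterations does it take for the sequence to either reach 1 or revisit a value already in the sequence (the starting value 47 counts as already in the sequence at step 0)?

7

47 = (5,2)_9 → 5² + 2² = 29
29 = (3,2)_9 → 3² + 2² = 13
13 = (1,4)_9 → 1² + 4² = 17
17 = (1,8)_9 → 1² + 8² = 65
65 = (7,2)_9 → 7² + 2² = 53
53 = (5,8)_9 → 5² + 8² = 89
89 = (1,0,8)_9 → 1² + 0² + 8² = 65  — 65 repeats.
That took 7 steps.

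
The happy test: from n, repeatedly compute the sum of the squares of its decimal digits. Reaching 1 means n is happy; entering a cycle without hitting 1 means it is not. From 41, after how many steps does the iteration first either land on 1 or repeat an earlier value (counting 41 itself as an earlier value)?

41 → 4² + 1² = 16 + 1 = 17
17 → 1² + 7² = 1 + 49 = 50
50 → 5² + 0² = 25 + 0 = 25
25 → 2² + 5² = 4 + 25 = 29
29 → 2² + 9² = 4 + 81 = 85
85 → 8² + 5² = 64 + 25 = 89
89 → 8² + 9² = 64 + 81 = 145
145 → 1² + 4² + 5² = 1 + 16 + 25 = 42
42 → 4² + 2² = 16 + 4 = 20
20 → 2² + 0² = 4 + 0 = 4
4 → 4² = 16
16 → 1² + 6² = 1 + 36 = 37
37 → 3² + 7² = 9 + 49 = 58
58 → 5² + 8² = 25 + 64 = 89  — 89 repeats.
That took 14 steps.

14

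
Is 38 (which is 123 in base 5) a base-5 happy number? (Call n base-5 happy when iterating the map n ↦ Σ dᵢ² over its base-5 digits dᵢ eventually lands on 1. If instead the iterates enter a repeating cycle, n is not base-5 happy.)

38 = (1,2,3)_5 → 1² + 2² + 3² = 1 + 4 + 9 = 14
14 = (2,4)_5 → 2² + 4² = 4 + 16 = 20
20 = (4,0)_5 → 4² + 0² = 16 + 0 = 16
16 = (3,1)_5 → 3² + 1² = 9 + 1 = 10
10 = (2,0)_5 → 2² + 0² = 4 + 0 = 4
4 = (4)_5 → 4² = 16  — 16 already seen; the sequence cycles without reaching 1.

not base-5 happy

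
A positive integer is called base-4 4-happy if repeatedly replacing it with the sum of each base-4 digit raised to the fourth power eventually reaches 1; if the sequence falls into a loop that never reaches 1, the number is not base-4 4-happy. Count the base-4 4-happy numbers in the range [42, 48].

2

42: 42 → 48 → 81 → 3 → 81  (repeats 81)
43: 43 → 113 → 83 → 83  (repeats 83)
44: 44 → 97 → 18 → 17 → 2 → 16 → 1  (reaches 1)
45: 45 → 98 → 33 → 17 → 2 → 16 → 1  (reaches 1)
46: 46 → 113 → 83 → 83  (repeats 83)
47: 47 → 178 → 113 → 83 → 83  (repeats 83)
48: 48 → 81 → 3 → 81  (repeats 81)
base-4 4-happy: 44, 45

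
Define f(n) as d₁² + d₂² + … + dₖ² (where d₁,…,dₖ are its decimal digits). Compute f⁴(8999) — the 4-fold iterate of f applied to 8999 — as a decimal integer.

145

8999 → 8² + 9² + 9² + 9² = 64 + 81 + 81 + 81 = 307
307 → 3² + 0² + 7² = 9 + 0 + 49 = 58
58 → 5² + 8² = 25 + 64 = 89
89 → 8² + 9² = 64 + 81 = 145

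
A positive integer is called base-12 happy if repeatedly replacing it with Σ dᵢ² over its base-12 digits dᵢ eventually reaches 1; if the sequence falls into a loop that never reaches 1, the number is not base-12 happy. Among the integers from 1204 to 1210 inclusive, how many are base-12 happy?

1204: 1204 → 96 → 64 → 41 → 34 → 104 → 128 → 164 → 66 → 61 → 26 → 8 → 64  — not base-12 happy
1205: 1205 → 105 → 145 → 2 → 4 → 16 → 17 → 26 → 8 → 64 → 41 → 34 → 104 → 128 → 164 → 66 → 61 → 26  — not base-12 happy
1206: 1206 → 116 → 145 → 2 → 4 → 16 → 17 → 26 → 8 → 64 → 41 → 34 → 104 → 128 → 164 → 66 → 61 → 26  — not base-12 happy
1207: 1207 → 129 → 181 → 11 → 121 → 101 → 89 → 74 → 40 → 25 → 5 → 25  — not base-12 happy
1208: 1208 → 144 → 1  — base-12 happy
1209: 1209 → 161 → 27 → 13 → 2 → 4 → 16 → 17 → 26 → 8 → 64 → 41 → 34 → 104 → 128 → 164 → 66 → 61 → 26  — not base-12 happy
1210: 1210 → 180 → 10 → 100 → 80 → 100  — not base-12 happy
base-12 happy: 1208

1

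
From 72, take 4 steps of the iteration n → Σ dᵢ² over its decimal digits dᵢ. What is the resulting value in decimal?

29

72 → 7² + 2² = 49 + 4 = 53
53 → 5² + 3² = 25 + 9 = 34
34 → 3² + 4² = 9 + 16 = 25
25 → 2² + 5² = 4 + 25 = 29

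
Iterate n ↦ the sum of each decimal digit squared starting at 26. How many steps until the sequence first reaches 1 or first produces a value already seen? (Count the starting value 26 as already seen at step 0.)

26 → 2² + 6² = 40
40 → 4² + 0² = 16
16 → 1² + 6² = 37
37 → 3² + 7² = 58
58 → 5² + 8² = 89
89 → 8² + 9² = 145
145 → 1² + 4² + 5² = 42
42 → 4² + 2² = 20
20 → 2² + 0² = 4
4 → 4² = 16  — 16 repeats.
That took 10 steps.

10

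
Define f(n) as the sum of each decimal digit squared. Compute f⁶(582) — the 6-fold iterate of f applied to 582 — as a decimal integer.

582 → 5² + 8² + 2² = 93
93 → 9² + 3² = 90
90 → 9² + 0² = 81
81 → 8² + 1² = 65
65 → 6² + 5² = 61
61 → 6² + 1² = 37

37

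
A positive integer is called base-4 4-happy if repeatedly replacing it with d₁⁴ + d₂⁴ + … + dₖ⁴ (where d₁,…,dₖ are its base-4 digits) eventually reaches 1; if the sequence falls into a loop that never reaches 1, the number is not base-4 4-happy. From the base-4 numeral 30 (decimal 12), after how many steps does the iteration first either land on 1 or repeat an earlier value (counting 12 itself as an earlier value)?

3

12 = (3,0)_4 → 3⁴ + 0⁴ = 81 + 0 = 81
81 = (1,1,0,1)_4 → 1⁴ + 1⁴ + 0⁴ + 1⁴ = 1 + 1 + 0 + 1 = 3
3 = (3)_4 → 3⁴ = 81  — 81 repeats.
That took 3 steps.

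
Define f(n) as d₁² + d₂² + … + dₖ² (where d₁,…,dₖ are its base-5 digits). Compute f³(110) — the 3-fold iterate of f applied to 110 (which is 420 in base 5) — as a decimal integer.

110 = (4,2,0)_5 → 20
20 = (4,0)_5 → 16
16 = (3,1)_5 → 10

10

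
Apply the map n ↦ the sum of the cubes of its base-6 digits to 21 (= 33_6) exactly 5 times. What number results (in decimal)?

73

21 = (3,3)_6 → 3³ + 3³ = 54
54 = (1,3,0)_6 → 1³ + 3³ + 0³ = 28
28 = (4,4)_6 → 4³ + 4³ = 128
128 = (3,3,2)_6 → 3³ + 3³ + 2³ = 62
62 = (1,4,2)_6 → 1³ + 4³ + 2³ = 73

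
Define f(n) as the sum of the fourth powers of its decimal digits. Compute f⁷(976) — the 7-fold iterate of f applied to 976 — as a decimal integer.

976 → 9⁴ + 7⁴ + 6⁴ = 10258
10258 → 1⁴ + 0⁴ + 2⁴ + 5⁴ + 8⁴ = 4738
4738 → 4⁴ + 7⁴ + 3⁴ + 8⁴ = 6834
6834 → 6⁴ + 8⁴ + 3⁴ + 4⁴ = 5729
5729 → 5⁴ + 7⁴ + 2⁴ + 9⁴ = 9603
9603 → 9⁴ + 6⁴ + 0⁴ + 3⁴ = 7938
7938 → 7⁴ + 9⁴ + 3⁴ + 8⁴ = 13139

13139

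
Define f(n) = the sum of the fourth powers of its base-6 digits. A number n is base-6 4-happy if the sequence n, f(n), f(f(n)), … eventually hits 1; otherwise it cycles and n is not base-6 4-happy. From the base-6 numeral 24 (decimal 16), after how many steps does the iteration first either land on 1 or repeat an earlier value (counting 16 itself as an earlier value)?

12

16 = (2,4)_6 → 2⁴ + 4⁴ = 16 + 256 = 272
272 = (1,1,3,2)_6 → 1⁴ + 1⁴ + 3⁴ + 2⁴ = 1 + 1 + 81 + 16 = 99
99 = (2,4,3)_6 → 2⁴ + 4⁴ + 3⁴ = 16 + 256 + 81 = 353
353 = (1,3,4,5)_6 → 1⁴ + 3⁴ + 4⁴ + 5⁴ = 1 + 81 + 256 + 625 = 963
963 = (4,2,4,3)_6 → 4⁴ + 2⁴ + 4⁴ + 3⁴ = 256 + 16 + 256 + 81 = 609
609 = (2,4,5,3)_6 → 2⁴ + 4⁴ + 5⁴ + 3⁴ = 16 + 256 + 625 + 81 = 978
978 = (4,3,1,0)_6 → 4⁴ + 3⁴ + 1⁴ + 0⁴ = 256 + 81 + 1 + 0 = 338
338 = (1,3,2,2)_6 → 1⁴ + 3⁴ + 2⁴ + 2⁴ = 1 + 81 + 16 + 16 = 114
114 = (3,1,0)_6 → 3⁴ + 1⁴ + 0⁴ = 81 + 1 + 0 = 82
82 = (2,1,4)_6 → 2⁴ + 1⁴ + 4⁴ = 16 + 1 + 256 = 273
273 = (1,1,3,3)_6 → 1⁴ + 1⁴ + 3⁴ + 3⁴ = 1 + 1 + 81 + 81 = 164
164 = (4,3,2)_6 → 4⁴ + 3⁴ + 2⁴ = 256 + 81 + 16 = 353  — 353 repeats.
That took 12 steps.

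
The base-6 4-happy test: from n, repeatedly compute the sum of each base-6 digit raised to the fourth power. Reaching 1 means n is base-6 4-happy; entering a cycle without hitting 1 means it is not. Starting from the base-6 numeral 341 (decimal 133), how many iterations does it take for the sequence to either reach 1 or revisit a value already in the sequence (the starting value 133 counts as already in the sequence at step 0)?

133 = (3,4,1)_6 → 3⁴ + 4⁴ + 1⁴ = 81 + 256 + 1 = 338
338 = (1,3,2,2)_6 → 1⁴ + 3⁴ + 2⁴ + 2⁴ = 1 + 81 + 16 + 16 = 114
114 = (3,1,0)_6 → 3⁴ + 1⁴ + 0⁴ = 81 + 1 + 0 = 82
82 = (2,1,4)_6 → 2⁴ + 1⁴ + 4⁴ = 16 + 1 + 256 = 273
273 = (1,1,3,3)_6 → 1⁴ + 1⁴ + 3⁴ + 3⁴ = 1 + 1 + 81 + 81 = 164
164 = (4,3,2)_6 → 4⁴ + 3⁴ + 2⁴ = 256 + 81 + 16 = 353
353 = (1,3,4,5)_6 → 1⁴ + 3⁴ + 4⁴ + 5⁴ = 1 + 81 + 256 + 625 = 963
963 = (4,2,4,3)_6 → 4⁴ + 2⁴ + 4⁴ + 3⁴ = 256 + 16 + 256 + 81 = 609
609 = (2,4,5,3)_6 → 2⁴ + 4⁴ + 5⁴ + 3⁴ = 16 + 256 + 625 + 81 = 978
978 = (4,3,1,0)_6 → 4⁴ + 3⁴ + 1⁴ + 0⁴ = 256 + 81 + 1 + 0 = 338  — 338 repeats.
That took 10 steps.

10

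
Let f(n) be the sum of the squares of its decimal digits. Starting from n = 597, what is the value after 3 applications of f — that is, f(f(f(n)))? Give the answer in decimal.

597 → 5² + 9² + 7² = 155
155 → 1² + 5² + 5² = 51
51 → 5² + 1² = 26

26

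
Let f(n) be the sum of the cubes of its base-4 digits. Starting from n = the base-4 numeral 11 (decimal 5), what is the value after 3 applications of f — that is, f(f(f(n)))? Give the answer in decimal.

5 = (1,1)_4 → 1³ + 1³ = 2
2 = (2)_4 → 2³ = 8
8 = (2,0)_4 → 2³ + 0³ = 8

8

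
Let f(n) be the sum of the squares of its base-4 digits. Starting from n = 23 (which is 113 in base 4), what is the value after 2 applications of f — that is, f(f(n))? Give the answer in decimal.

13

23 = (1,1,3)_4 → 1² + 1² + 3² = 1 + 1 + 9 = 11
11 = (2,3)_4 → 2² + 3² = 4 + 9 = 13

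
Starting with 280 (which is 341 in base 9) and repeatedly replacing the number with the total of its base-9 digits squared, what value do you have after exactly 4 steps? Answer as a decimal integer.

280 = (3,4,1)_9 → 3² + 4² + 1² = 26
26 = (2,8)_9 → 2² + 8² = 68
68 = (7,5)_9 → 7² + 5² = 74
74 = (8,2)_9 → 8² + 2² = 68

68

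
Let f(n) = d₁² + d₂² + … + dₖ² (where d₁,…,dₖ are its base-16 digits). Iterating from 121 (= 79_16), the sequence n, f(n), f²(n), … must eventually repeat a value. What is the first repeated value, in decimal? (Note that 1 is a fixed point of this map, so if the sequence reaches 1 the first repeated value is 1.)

1

121 = (7,9)_16 → 7² + 9² = 49 + 81 = 130
130 = (8,2)_16 → 8² + 2² = 64 + 4 = 68
68 = (4,4)_16 → 4² + 4² = 16 + 16 = 32
32 = (2,0)_16 → 2² + 0² = 4 + 0 = 4
4 = (4)_16 → 4² = 16
16 = (1,0)_16 → 1² + 0² = 1 + 0 = 1  — reached the fixed point 1.
1 → 1, so 1 is the first repeated value.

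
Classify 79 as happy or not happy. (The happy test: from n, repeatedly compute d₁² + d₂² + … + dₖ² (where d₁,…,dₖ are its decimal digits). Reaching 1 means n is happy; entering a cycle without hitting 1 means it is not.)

happy

79 → 7² + 9² = 130
130 → 1² + 3² + 0² = 10
10 → 1² + 0² = 1  — reached 1.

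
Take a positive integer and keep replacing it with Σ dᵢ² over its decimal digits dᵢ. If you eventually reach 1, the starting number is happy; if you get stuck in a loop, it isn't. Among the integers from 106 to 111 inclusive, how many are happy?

1

106: 106 → 37 → 58 → 89 → 145 → 42 → 20 → 4 → 16 → 37  (repeats 37)
107: 107 → 50 → 25 → 29 → 85 → 89 → 145 → 42 → 20 → 4 → 16 → 37 → 58 → 89  (repeats 89)
108: 108 → 65 → 61 → 37 → 58 → 89 → 145 → 42 → 20 → 4 → 16 → 37  (repeats 37)
109: 109 → 82 → 68 → 100 → 1  (reaches 1)
110: 110 → 2 → 4 → 16 → 37 → 58 → 89 → 145 → 42 → 20 → 4  (repeats 4)
111: 111 → 3 → 9 → 81 → 65 → 61 → 37 → 58 → 89 → 145 → 42 → 20 → 4 → 16 → 37  (repeats 37)
happy: 109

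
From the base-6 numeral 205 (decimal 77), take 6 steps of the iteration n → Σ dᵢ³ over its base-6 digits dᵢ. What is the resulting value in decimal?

77 = (2,0,5)_6 → 2³ + 0³ + 5³ = 133
133 = (3,4,1)_6 → 3³ + 4³ + 1³ = 92
92 = (2,3,2)_6 → 2³ + 3³ + 2³ = 43
43 = (1,1,1)_6 → 1³ + 1³ + 1³ = 3
3 = (3)_6 → 3³ = 27
27 = (4,3)_6 → 4³ + 3³ = 91

91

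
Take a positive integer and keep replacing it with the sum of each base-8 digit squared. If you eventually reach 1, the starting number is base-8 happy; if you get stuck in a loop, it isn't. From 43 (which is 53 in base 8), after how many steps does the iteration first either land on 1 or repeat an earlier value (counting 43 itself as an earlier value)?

3

43 = (5,3)_8 → 5² + 3² = 34
34 = (4,2)_8 → 4² + 2² = 20
20 = (2,4)_8 → 2² + 4² = 20  — 20 repeats.
That took 3 steps.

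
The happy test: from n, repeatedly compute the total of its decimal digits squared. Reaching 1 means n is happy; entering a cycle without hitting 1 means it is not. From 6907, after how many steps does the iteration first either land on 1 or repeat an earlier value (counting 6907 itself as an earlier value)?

11

6907 → 6² + 9² + 0² + 7² = 36 + 81 + 0 + 49 = 166
166 → 1² + 6² + 6² = 1 + 36 + 36 = 73
73 → 7² + 3² = 49 + 9 = 58
58 → 5² + 8² = 25 + 64 = 89
89 → 8² + 9² = 64 + 81 = 145
145 → 1² + 4² + 5² = 1 + 16 + 25 = 42
42 → 4² + 2² = 16 + 4 = 20
20 → 2² + 0² = 4 + 0 = 4
4 → 4² = 16
16 → 1² + 6² = 1 + 36 = 37
37 → 3² + 7² = 9 + 49 = 58  — 58 repeats.
That took 11 steps.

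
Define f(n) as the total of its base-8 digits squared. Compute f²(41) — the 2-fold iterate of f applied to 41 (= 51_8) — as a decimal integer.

13

41 = (5,1)_8 → 5² + 1² = 25 + 1 = 26
26 = (3,2)_8 → 3² + 2² = 9 + 4 = 13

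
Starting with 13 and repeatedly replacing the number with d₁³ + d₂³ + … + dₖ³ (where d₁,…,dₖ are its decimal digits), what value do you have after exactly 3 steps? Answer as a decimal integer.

13 → 1³ + 3³ = 28
28 → 2³ + 8³ = 520
520 → 5³ + 2³ + 0³ = 133

133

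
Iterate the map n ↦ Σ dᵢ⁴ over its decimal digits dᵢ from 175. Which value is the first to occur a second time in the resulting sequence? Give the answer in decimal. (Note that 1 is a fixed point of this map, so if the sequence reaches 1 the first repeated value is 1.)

175 → 1⁴ + 7⁴ + 5⁴ = 1 + 2401 + 625 = 3027
3027 → 3⁴ + 0⁴ + 2⁴ + 7⁴ = 81 + 0 + 16 + 2401 = 2498
2498 → 2⁴ + 4⁴ + 9⁴ + 8⁴ = 16 + 256 + 6561 + 4096 = 10929
10929 → 1⁴ + 0⁴ + 9⁴ + 2⁴ + 9⁴ = 1 + 0 + 6561 + 16 + 6561 = 13139
13139 → 1⁴ + 3⁴ + 1⁴ + 3⁴ + 9⁴ = 1 + 81 + 1 + 81 + 6561 = 6725
6725 → 6⁴ + 7⁴ + 2⁴ + 5⁴ = 1296 + 2401 + 16 + 625 = 4338
4338 → 4⁴ + 3⁴ + 3⁴ + 8⁴ = 256 + 81 + 81 + 4096 = 4514
4514 → 4⁴ + 5⁴ + 1⁴ + 4⁴ = 256 + 625 + 1 + 256 = 1138
1138 → 1⁴ + 1⁴ + 3⁴ + 8⁴ = 1 + 1 + 81 + 4096 = 4179
4179 → 4⁴ + 1⁴ + 7⁴ + 9⁴ = 256 + 1 + 2401 + 6561 = 9219
9219 → 9⁴ + 2⁴ + 1⁴ + 9⁴ = 6561 + 16 + 1 + 6561 = 13139  — 13139 already appeared earlier.

13139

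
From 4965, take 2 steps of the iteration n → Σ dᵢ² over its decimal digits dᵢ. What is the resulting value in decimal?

4965 → 4² + 9² + 6² + 5² = 16 + 81 + 36 + 25 = 158
158 → 1² + 5² + 8² = 1 + 25 + 64 = 90

90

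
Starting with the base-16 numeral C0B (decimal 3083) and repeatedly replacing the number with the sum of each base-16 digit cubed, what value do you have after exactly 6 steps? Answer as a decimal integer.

3095

3083 = (12,0,11)_16 → 3059
3059 = (11,15,3)_16 → 4733
4733 = (1,2,7,13)_16 → 2549
2549 = (9,15,5)_16 → 4229
4229 = (1,0,8,5)_16 → 638
638 = (2,7,14)_16 → 3095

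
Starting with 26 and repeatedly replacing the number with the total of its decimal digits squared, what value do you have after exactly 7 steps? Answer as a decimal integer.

26 → 2² + 6² = 4 + 36 = 40
40 → 4² + 0² = 16 + 0 = 16
16 → 1² + 6² = 1 + 36 = 37
37 → 3² + 7² = 9 + 49 = 58
58 → 5² + 8² = 25 + 64 = 89
89 → 8² + 9² = 64 + 81 = 145
145 → 1² + 4² + 5² = 1 + 16 + 25 = 42

42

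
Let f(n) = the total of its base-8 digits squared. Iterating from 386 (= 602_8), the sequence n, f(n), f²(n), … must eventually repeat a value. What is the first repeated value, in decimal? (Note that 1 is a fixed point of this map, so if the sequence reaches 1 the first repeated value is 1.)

25

386 = (6,0,2)_8 → 6² + 0² + 2² = 36 + 0 + 4 = 40
40 = (5,0)_8 → 5² + 0² = 25 + 0 = 25
25 = (3,1)_8 → 3² + 1² = 9 + 1 = 10
10 = (1,2)_8 → 1² + 2² = 1 + 4 = 5
5 = (5)_8 → 5² = 25  — 25 already appeared earlier.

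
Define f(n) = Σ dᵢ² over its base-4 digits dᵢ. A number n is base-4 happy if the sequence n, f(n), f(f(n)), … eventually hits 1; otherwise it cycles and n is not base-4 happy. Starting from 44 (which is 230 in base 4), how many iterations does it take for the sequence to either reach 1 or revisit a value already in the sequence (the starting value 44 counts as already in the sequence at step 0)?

5

44 = (2,3,0)_4 → 2² + 3² + 0² = 13
13 = (3,1)_4 → 3² + 1² = 10
10 = (2,2)_4 → 2² + 2² = 8
8 = (2,0)_4 → 2² + 0² = 4
4 = (1,0)_4 → 1² + 0² = 1  — reached 1.
That took 5 steps.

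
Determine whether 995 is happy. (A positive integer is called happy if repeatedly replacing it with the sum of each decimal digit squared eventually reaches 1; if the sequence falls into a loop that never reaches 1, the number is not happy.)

not happy

995 → 187
187 → 114
114 → 18
18 → 65
65 → 61
61 → 37
37 → 58
58 → 89
89 → 145
145 → 42
42 → 20
20 → 4
4 → 16
16 → 37  — 37 already seen; the sequence cycles without reaching 1.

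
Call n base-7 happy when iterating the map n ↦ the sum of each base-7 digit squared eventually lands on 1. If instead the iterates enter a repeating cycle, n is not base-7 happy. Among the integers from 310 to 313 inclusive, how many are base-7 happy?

1

310: 310 → 44 → 40 → 50 → 2 → 4 → 16 → 8 → 2  — not base-7 happy
311: 311 → 49 → 1  — base-7 happy
312: 312 → 56 → 2 → 4 → 16 → 8 → 2  — not base-7 happy
313: 313 → 65 → 9 → 5 → 25 → 25  — not base-7 happy
base-7 happy: 311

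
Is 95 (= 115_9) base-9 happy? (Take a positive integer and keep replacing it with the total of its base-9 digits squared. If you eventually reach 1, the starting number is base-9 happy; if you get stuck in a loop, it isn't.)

95 = (1,1,5)_9 → 1² + 1² + 5² = 1 + 1 + 25 = 27
27 = (3,0)_9 → 3² + 0² = 9 + 0 = 9
9 = (1,0)_9 → 1² + 0² = 1 + 0 = 1  — reached 1.

base-9 happy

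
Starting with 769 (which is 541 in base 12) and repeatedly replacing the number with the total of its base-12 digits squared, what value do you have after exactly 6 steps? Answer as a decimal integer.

20

769 = (5,4,1)_12 → 5² + 4² + 1² = 25 + 16 + 1 = 42
42 = (3,6)_12 → 3² + 6² = 9 + 36 = 45
45 = (3,9)_12 → 3² + 9² = 9 + 81 = 90
90 = (7,6)_12 → 7² + 6² = 49 + 36 = 85
85 = (7,1)_12 → 7² + 1² = 49 + 1 = 50
50 = (4,2)_12 → 4² + 2² = 16 + 4 = 20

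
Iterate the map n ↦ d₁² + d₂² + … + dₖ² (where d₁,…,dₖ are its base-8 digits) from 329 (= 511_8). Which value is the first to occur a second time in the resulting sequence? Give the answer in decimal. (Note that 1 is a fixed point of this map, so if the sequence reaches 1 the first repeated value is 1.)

329 = (5,1,1)_8 → 5² + 1² + 1² = 27
27 = (3,3)_8 → 3² + 3² = 18
18 = (2,2)_8 → 2² + 2² = 8
8 = (1,0)_8 → 1² + 0² = 1  — reached the fixed point 1.
1 → 1, so 1 is the first repeated value.

1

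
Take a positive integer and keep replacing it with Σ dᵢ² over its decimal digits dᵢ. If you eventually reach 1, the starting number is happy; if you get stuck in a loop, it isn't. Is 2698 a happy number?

not happy

2698 → 185
185 → 90
90 → 81
81 → 65
65 → 61
61 → 37
37 → 58
58 → 89
89 → 145
145 → 42
42 → 20
20 → 4
4 → 16
16 → 37  — 37 already seen; the sequence cycles without reaching 1.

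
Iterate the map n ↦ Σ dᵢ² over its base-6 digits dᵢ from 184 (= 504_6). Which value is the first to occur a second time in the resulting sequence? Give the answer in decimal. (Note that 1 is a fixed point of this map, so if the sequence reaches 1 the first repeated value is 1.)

41

184 = (5,0,4)_6 → 5² + 0² + 4² = 41
41 = (1,0,5)_6 → 1² + 0² + 5² = 26
26 = (4,2)_6 → 4² + 2² = 20
20 = (3,2)_6 → 3² + 2² = 13
13 = (2,1)_6 → 2² + 1² = 5
5 = (5)_6 → 5² = 25
25 = (4,1)_6 → 4² + 1² = 17
17 = (2,5)_6 → 2² + 5² = 29
29 = (4,5)_6 → 4² + 5² = 41  — 41 already appeared earlier.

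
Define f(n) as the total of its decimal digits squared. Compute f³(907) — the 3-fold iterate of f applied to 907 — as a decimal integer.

1

907 → 9² + 0² + 7² = 81 + 0 + 49 = 130
130 → 1² + 3² + 0² = 1 + 9 + 0 = 10
10 → 1² + 0² = 1 + 0 = 1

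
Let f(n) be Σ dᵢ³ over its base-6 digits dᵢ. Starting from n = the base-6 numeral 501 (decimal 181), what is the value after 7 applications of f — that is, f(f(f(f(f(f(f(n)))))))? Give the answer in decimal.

9

181 = (5,0,1)_6 → 5³ + 0³ + 1³ = 125 + 0 + 1 = 126
126 = (3,3,0)_6 → 3³ + 3³ + 0³ = 27 + 27 + 0 = 54
54 = (1,3,0)_6 → 1³ + 3³ + 0³ = 1 + 27 + 0 = 28
28 = (4,4)_6 → 4³ + 4³ = 64 + 64 = 128
128 = (3,3,2)_6 → 3³ + 3³ + 2³ = 27 + 27 + 8 = 62
62 = (1,4,2)_6 → 1³ + 4³ + 2³ = 1 + 64 + 8 = 73
73 = (2,0,1)_6 → 2³ + 0³ + 1³ = 8 + 0 + 1 = 9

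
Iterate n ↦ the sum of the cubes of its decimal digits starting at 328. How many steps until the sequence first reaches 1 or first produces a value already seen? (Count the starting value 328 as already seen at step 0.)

328 → 547
547 → 532
532 → 160
160 → 217
217 → 352
352 → 160  — 160 repeats.
That took 6 steps.

6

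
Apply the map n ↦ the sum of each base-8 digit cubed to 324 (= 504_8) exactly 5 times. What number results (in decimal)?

324 = (5,0,4)_8 → 189
189 = (2,7,5)_8 → 476
476 = (7,3,4)_8 → 434
434 = (6,6,2)_8 → 440
440 = (6,7,0)_8 → 559

559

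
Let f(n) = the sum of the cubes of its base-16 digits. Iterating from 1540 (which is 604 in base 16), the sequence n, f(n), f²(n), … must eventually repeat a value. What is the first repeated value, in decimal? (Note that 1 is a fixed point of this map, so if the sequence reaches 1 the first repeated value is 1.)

1540 = (6,0,4)_16 → 6³ + 0³ + 4³ = 280
280 = (1,1,8)_16 → 1³ + 1³ + 8³ = 514
514 = (2,0,2)_16 → 2³ + 0³ + 2³ = 16
16 = (1,0)_16 → 1³ + 0³ = 1  — reached the fixed point 1.
1 → 1, so 1 is the first repeated value.

1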